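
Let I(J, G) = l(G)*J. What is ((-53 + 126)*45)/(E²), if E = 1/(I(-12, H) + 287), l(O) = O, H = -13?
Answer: 644677965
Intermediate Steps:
I(J, G) = G*J
E = 1/443 (E = 1/(-13*(-12) + 287) = 1/(156 + 287) = 1/443 ≈ 0.0022573)
((-53 + 126)*45)/(E²) = ((-53 + 126)*45)/((1/443)²) = (73*45)/(1/196249) = 3285*196249 = 644677965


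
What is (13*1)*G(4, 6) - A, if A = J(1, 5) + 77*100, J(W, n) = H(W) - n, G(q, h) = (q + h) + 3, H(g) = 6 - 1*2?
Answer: -7530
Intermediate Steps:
H(g) = 4 (H(g) = 6 - 2 = 4)
G(q, h) = 3 + h + q (G(q, h) = (h + q) + 3 = 3 + h + q)
J(W, n) = 4 - n
A = 7699 (A = (4 - 1*5) + 77*100 = (4 - 5) + 7700 = -1 + 7700 = 7699)
(13*1)*G(4, 6) - A = (13*1)*(3 + 6 + 4) - 1*7699 = 13*13 - 7699 = 169 - 7699 = -7530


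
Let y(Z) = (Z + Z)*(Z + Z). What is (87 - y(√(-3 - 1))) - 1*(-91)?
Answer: 194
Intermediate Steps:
y(Z) = 4*Z² (y(Z) = (2*Z)*(2*Z) = 4*Z²)
(87 - y(√(-3 - 1))) - 1*(-91) = (87 - 4*(√(-3 - 1))²) - 1*(-91) = (87 - 4*(√(-4))²) + 91 = (87 - 4*(2*I)²) + 91 = (87 - 4*(-4)) + 91 = (87 - 1*(-16)) + 91 = (87 + 16) + 91 = 103 + 91 = 194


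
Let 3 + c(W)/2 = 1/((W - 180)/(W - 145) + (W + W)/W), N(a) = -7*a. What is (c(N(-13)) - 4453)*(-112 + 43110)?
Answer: -37765788370/197 ≈ -1.9170e+8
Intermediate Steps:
c(W) = -6 + 2/(2 + (-180 + W)/(-145 + W)) (c(W) = -6 + 2/((W - 180)/(W - 145) + (W + W)/W) = -6 + 2/((-180 + W)/(-145 + W) + (2*W)/W) = -6 + 2/((-180 + W)/(-145 + W) + 2) = -6 + 2/(2 + (-180 + W)/(-145 + W)))
(c(N(-13)) - 4453)*(-112 + 43110) = (2*(1265 - (-56)*(-13))/(-470 + 3*(-7*(-13))) - 4453)*(-112 + 43110) = (2*(1265 - 8*91)/(-470 + 3*91) - 4453)*42998 = (2*(1265 - 728)/(-470 + 273) - 4453)*42998 = (2*537/(-197) - 4453)*42998 = (2*(-1/197)*537 - 4453)*42998 = (-1074/197 - 4453)*42998 = -878315/197*42998 = -37765788370/197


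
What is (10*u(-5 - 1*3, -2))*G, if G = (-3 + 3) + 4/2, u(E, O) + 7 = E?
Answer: -300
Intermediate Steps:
u(E, O) = -7 + E
G = 2 (G = 0 + 4*(1/2) = 0 + 2 = 2)
(10*u(-5 - 1*3, -2))*G = (10*(-7 + (-5 - 1*3)))*2 = (10*(-7 + (-5 - 3)))*2 = (10*(-7 - 8))*2 = (10*(-15))*2 = -150*2 = -300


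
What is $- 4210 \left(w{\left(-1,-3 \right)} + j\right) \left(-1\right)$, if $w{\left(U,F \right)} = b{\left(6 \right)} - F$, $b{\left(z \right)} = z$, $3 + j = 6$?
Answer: $50520$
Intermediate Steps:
$j = 3$ ($j = -3 + 6 = 3$)
$w{\left(U,F \right)} = 6 - F$
$- 4210 \left(w{\left(-1,-3 \right)} + j\right) \left(-1\right) = - 4210 \left(\left(6 - -3\right) + 3\right) \left(-1\right) = - 4210 \left(\left(6 + 3\right) + 3\right) \left(-1\right) = - 4210 \left(9 + 3\right) \left(-1\right) = - 4210 \cdot 12 \left(-1\right) = \left(-4210\right) \left(-12\right) = 50520$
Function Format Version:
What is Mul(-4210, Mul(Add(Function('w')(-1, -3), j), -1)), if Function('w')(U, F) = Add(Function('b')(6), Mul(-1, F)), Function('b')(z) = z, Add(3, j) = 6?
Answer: 50520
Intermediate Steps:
j = 3 (j = Add(-3, 6) = 3)
Function('w')(U, F) = Add(6, Mul(-1, F))
Mul(-4210, Mul(Add(Function('w')(-1, -3), j), -1)) = Mul(-4210, Mul(Add(Add(6, Mul(-1, -3)), 3), -1)) = Mul(-4210, Mul(Add(Add(6, 3), 3), -1)) = Mul(-4210, Mul(Add(9, 3), -1)) = Mul(-4210, Mul(12, -1)) = Mul(-4210, -12) = 50520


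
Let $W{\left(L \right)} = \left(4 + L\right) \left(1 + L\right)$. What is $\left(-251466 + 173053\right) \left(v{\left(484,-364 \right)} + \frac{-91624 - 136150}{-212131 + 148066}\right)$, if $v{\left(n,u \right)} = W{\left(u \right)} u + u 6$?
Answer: $\frac{238967762331669218}{64065} \approx 3.7301 \cdot 10^{12}$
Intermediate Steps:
$W{\left(L \right)} = \left(1 + L\right) \left(4 + L\right)$
$v{\left(n,u \right)} = 6 u + u \left(4 + u^{2} + 5 u\right)$ ($v{\left(n,u \right)} = \left(4 + u^{2} + 5 u\right) u + u 6 = u \left(4 + u^{2} + 5 u\right) + 6 u = 6 u + u \left(4 + u^{2} + 5 u\right)$)
$\left(-251466 + 173053\right) \left(v{\left(484,-364 \right)} + \frac{-91624 - 136150}{-212131 + 148066}\right) = \left(-251466 + 173053\right) \left(- 364 \left(10 + \left(-364\right)^{2} + 5 \left(-364\right)\right) + \frac{-91624 - 136150}{-212131 + 148066}\right) = - 78413 \left(- 364 \left(10 + 132496 - 1820\right) - \frac{227774}{-64065}\right) = - 78413 \left(\left(-364\right) 130686 - - \frac{227774}{64065}\right) = - 78413 \left(-47569704 + \frac{227774}{64065}\right) = \left(-78413\right) \left(- \frac{3047552858986}{64065}\right) = \frac{238967762331669218}{64065}$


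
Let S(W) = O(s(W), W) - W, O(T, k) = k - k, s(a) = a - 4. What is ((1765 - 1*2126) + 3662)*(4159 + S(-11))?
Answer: 13765170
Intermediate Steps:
s(a) = -4 + a
O(T, k) = 0
S(W) = -W (S(W) = 0 - W = -W)
((1765 - 1*2126) + 3662)*(4159 + S(-11)) = ((1765 - 1*2126) + 3662)*(4159 - 1*(-11)) = ((1765 - 2126) + 3662)*(4159 + 11) = (-361 + 3662)*4170 = 3301*4170 = 13765170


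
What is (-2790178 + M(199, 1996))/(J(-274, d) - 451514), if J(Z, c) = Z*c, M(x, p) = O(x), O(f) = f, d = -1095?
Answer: 2789979/151484 ≈ 18.418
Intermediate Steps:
M(x, p) = x
(-2790178 + M(199, 1996))/(J(-274, d) - 451514) = (-2790178 + 199)/(-274*(-1095) - 451514) = -2789979/(300030 - 451514) = -2789979/(-151484) = -2789979*(-1/151484) = 2789979/151484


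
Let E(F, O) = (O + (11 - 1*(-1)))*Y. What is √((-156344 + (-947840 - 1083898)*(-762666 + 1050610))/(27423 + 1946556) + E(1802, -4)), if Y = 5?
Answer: 4*I*√8018576366281271/657993 ≈ 544.36*I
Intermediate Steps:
E(F, O) = 60 + 5*O (E(F, O) = (O + (11 - 1*(-1)))*5 = (O + (11 + 1))*5 = (O + 12)*5 = (12 + O)*5 = 60 + 5*O)
√((-156344 + (-947840 - 1083898)*(-762666 + 1050610))/(27423 + 1946556) + E(1802, -4)) = √((-156344 + (-947840 - 1083898)*(-762666 + 1050610))/(27423 + 1946556) + (60 + 5*(-4))) = √((-156344 - 2031738*287944)/1973979 + (60 - 20)) = √((-156344 - 585026766672)*(1/1973979) + 40) = √(-585026923016*1/1973979 + 40) = √(-585026923016/1973979 + 40) = √(-584947963856/1973979) = 4*I*√8018576366281271/657993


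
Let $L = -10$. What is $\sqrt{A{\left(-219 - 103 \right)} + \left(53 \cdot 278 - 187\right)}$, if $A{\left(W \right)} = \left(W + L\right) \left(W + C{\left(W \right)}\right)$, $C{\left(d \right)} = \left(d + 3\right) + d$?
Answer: $\sqrt{334263} \approx 578.15$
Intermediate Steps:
$C{\left(d \right)} = 3 + 2 d$ ($C{\left(d \right)} = \left(3 + d\right) + d = 3 + 2 d$)
$A{\left(W \right)} = \left(-10 + W\right) \left(3 + 3 W\right)$ ($A{\left(W \right)} = \left(W - 10\right) \left(W + \left(3 + 2 W\right)\right) = \left(-10 + W\right) \left(3 + 3 W\right)$)
$\sqrt{A{\left(-219 - 103 \right)} + \left(53 \cdot 278 - 187\right)} = \sqrt{\left(-30 - 27 \left(-219 - 103\right) + 3 \left(-219 - 103\right)^{2}\right) + \left(53 \cdot 278 - 187\right)} = \sqrt{\left(-30 - 27 \left(-219 - 103\right) + 3 \left(-219 - 103\right)^{2}\right) + \left(14734 - 187\right)} = \sqrt{\left(-30 - -8694 + 3 \left(-322\right)^{2}\right) + 14547} = \sqrt{\left(-30 + 8694 + 3 \cdot 103684\right) + 14547} = \sqrt{\left(-30 + 8694 + 311052\right) + 14547} = \sqrt{319716 + 14547} = \sqrt{334263}$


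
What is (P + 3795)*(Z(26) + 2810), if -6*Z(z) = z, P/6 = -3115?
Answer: -41790405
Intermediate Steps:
P = -18690 (P = 6*(-3115) = -18690)
Z(z) = -z/6
(P + 3795)*(Z(26) + 2810) = (-18690 + 3795)*(-1/6*26 + 2810) = -14895*(-13/3 + 2810) = -14895*8417/3 = -41790405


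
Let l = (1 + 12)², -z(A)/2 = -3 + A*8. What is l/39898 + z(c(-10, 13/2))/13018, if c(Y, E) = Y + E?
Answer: 2336859/259696082 ≈ 0.0089984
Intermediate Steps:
c(Y, E) = E + Y
z(A) = 6 - 16*A (z(A) = -2*(-3 + A*8) = -2*(-3 + 8*A) = 6 - 16*A)
l = 169 (l = 13² = 169)
l/39898 + z(c(-10, 13/2))/13018 = 169/39898 + (6 - 16*(13/2 - 10))/13018 = 169*(1/39898) + (6 - 16*(13*(½) - 10))*(1/13018) = 169/39898 + (6 - 16*(13/2 - 10))*(1/13018) = 169/39898 + (6 - 16*(-7/2))*(1/13018) = 169/39898 + (6 + 56)*(1/13018) = 169/39898 + 62*(1/13018) = 169/39898 + 31/6509 = 2336859/259696082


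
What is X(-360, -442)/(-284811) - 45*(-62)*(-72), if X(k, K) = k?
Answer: -19070944440/94937 ≈ -2.0088e+5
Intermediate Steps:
X(-360, -442)/(-284811) - 45*(-62)*(-72) = -360/(-284811) - 45*(-62)*(-72) = -360*(-1/284811) + 2790*(-72) = 120/94937 - 200880 = -19070944440/94937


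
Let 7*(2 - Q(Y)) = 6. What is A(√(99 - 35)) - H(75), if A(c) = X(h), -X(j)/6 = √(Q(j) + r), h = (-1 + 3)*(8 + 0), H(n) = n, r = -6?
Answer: -75 - 6*I*√238/7 ≈ -75.0 - 13.223*I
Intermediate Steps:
Q(Y) = 8/7 (Q(Y) = 2 - ⅐*6 = 2 - 6/7 = 8/7)
h = 16 (h = 2*8 = 16)
X(j) = -6*I*√238/7 (X(j) = -6*√(8/7 - 6) = -6*I*√238/7)
A(c) = -6*I*√238/7
A(√(99 - 35)) - H(75) = -6*I*√238/7 - 1*75 = -6*I*√238/7 - 75 = -75 - 6*I*√238/7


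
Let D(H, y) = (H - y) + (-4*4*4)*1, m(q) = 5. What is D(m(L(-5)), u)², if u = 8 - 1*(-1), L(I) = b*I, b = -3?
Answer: 4624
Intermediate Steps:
L(I) = -3*I
u = 9 (u = 8 + 1 = 9)
D(H, y) = -64 + H - y (D(H, y) = (H - y) - 16*4*1 = (H - y) - 64*1 = (H - y) - 64 = -64 + H - y)
D(m(L(-5)), u)² = (-64 + 5 - 1*9)² = (-64 + 5 - 9)² = (-68)² = 4624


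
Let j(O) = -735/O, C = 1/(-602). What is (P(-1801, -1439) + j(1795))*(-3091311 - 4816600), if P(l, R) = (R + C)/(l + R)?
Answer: -191953476357511/700222320 ≈ -2.7413e+5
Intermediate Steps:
C = -1/602 ≈ -0.0016611
P(l, R) = (-1/602 + R)/(R + l) (P(l, R) = (R - 1/602)/(l + R) = (-1/602 + R)/(R + l))
(P(-1801, -1439) + j(1795))*(-3091311 - 4816600) = ((-1/602 - 1439)/(-1439 - 1801) - 735/1795)*(-3091311 - 4816600) = (-866279/602/(-3240) - 735*1/1795)*(-7907911) = (-1/3240*(-866279/602) - 147/359)*(-7907911) = (866279/1950480 - 147/359)*(-7907911) = (24273601/700222320)*(-7907911) = -191953476357511/700222320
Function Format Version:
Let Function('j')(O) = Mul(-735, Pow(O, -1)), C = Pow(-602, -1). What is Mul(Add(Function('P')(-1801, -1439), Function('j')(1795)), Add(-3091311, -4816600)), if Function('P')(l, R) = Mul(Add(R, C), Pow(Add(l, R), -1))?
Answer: Rational(-191953476357511, 700222320) ≈ -2.7413e+5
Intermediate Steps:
C = Rational(-1, 602) ≈ -0.0016611
Function('P')(l, R) = Mul(Pow(Add(R, l), -1), Add(Rational(-1, 602), R)) (Function('P')(l, R) = Mul(Add(R, Rational(-1, 602)), Pow(Add(l, R), -1)) = Mul(Add(Rational(-1, 602), R), Pow(Add(R, l), -1)) = Mul(Pow(Add(R, l), -1), Add(Rational(-1, 602), R)))
Mul(Add(Function('P')(-1801, -1439), Function('j')(1795)), Add(-3091311, -4816600)) = Mul(Add(Mul(Pow(Add(-1439, -1801), -1), Add(Rational(-1, 602), -1439)), Mul(-735, Pow(1795, -1))), Add(-3091311, -4816600)) = Mul(Add(Mul(Pow(-3240, -1), Rational(-866279, 602)), Mul(-735, Rational(1, 1795))), -7907911) = Mul(Add(Mul(Rational(-1, 3240), Rational(-866279, 602)), Rational(-147, 359)), -7907911) = Mul(Add(Rational(866279, 1950480), Rational(-147, 359)), -7907911) = Mul(Rational(24273601, 700222320), -7907911) = Rational(-191953476357511, 700222320)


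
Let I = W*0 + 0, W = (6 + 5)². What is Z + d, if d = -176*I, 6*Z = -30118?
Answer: -15059/3 ≈ -5019.7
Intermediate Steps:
Z = -15059/3 (Z = (⅙)*(-30118) = -15059/3 ≈ -5019.7)
W = 121 (W = 11² = 121)
I = 0 (I = 121*0 + 0 = 0 + 0 = 0)
d = 0 (d = -176*0 = 0)
Z + d = -15059/3 + 0 = -15059/3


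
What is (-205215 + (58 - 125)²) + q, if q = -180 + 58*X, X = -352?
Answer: -221322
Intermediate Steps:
q = -20596 (q = -180 + 58*(-352) = -180 - 20416 = -20596)
(-205215 + (58 - 125)²) + q = (-205215 + (58 - 125)²) - 20596 = (-205215 + (-67)²) - 20596 = (-205215 + 4489) - 20596 = -200726 - 20596 = -221322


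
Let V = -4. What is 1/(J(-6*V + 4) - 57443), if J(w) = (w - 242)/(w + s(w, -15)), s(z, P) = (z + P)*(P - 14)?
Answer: -349/20047393 ≈ -1.7409e-5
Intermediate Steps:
s(z, P) = (-14 + P)*(P + z) (s(z, P) = (P + z)*(-14 + P) = (-14 + P)*(P + z))
J(w) = (-242 + w)/(435 - 28*w) (J(w) = (w - 242)/(w + ((-15)² - 14*(-15) - 14*w - 15*w)) = (-242 + w)/(w + (225 + 210 - 14*w - 15*w)) = (-242 + w)/(w + (435 - 29*w)) = (-242 + w)/(435 - 28*w))
1/(J(-6*V + 4) - 57443) = 1/((242 - (-6*(-4) + 4))/(-435 + 28*(-6*(-4) + 4)) - 57443) = 1/((242 - (24 + 4))/(-435 + 28*(24 + 4)) - 57443) = 1/((242 - 1*28)/(-435 + 28*28) - 57443) = 1/((242 - 28)/(-435 + 784) - 57443) = 1/(214/349 - 57443) = 1/(-20047393/349) = -349/20047393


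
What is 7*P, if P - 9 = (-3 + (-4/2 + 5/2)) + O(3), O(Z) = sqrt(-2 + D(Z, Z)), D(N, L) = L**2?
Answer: 91/2 + 7*sqrt(7) ≈ 64.020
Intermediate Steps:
O(Z) = sqrt(-2 + Z**2)
P = 13/2 + sqrt(7) (P = 9 + ((-3 + (-4/2 + 5/2)) + sqrt(-2 + 3**2)) = 9 + ((-3 + (-4*1/2 + 5*(1/2))) + sqrt(-2 + 9)) = 9 + ((-3 + (-2 + 5/2)) + sqrt(7)) = 9 + ((-3 + 1/2) + sqrt(7)) = 9 + (-5/2 + sqrt(7)) = 13/2 + sqrt(7) ≈ 9.1458)
7*P = 7*(13/2 + sqrt(7)) = 91/2 + 7*sqrt(7)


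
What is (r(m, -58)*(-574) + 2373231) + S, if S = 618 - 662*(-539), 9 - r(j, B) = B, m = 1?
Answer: 2692209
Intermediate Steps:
r(j, B) = 9 - B
S = 357436 (S = 618 + 356818 = 357436)
(r(m, -58)*(-574) + 2373231) + S = ((9 - 1*(-58))*(-574) + 2373231) + 357436 = ((9 + 58)*(-574) + 2373231) + 357436 = (67*(-574) + 2373231) + 357436 = (-38458 + 2373231) + 357436 = 2334773 + 357436 = 2692209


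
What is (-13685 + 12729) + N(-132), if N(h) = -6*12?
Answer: -1028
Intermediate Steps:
N(h) = -72
(-13685 + 12729) + N(-132) = (-13685 + 12729) - 72 = -956 - 72 = -1028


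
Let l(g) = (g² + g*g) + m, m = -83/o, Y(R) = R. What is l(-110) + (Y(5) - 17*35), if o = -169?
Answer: 3990173/169 ≈ 23611.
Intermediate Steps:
m = 83/169 (m = -83/(-169) = -83*(-1/169) = 83/169 ≈ 0.49112)
l(g) = 83/169 + 2*g² (l(g) = (g² + g*g) + 83/169 = (g² + g²) + 83/169 = 2*g² + 83/169 = 83/169 + 2*g²)
l(-110) + (Y(5) - 17*35) = (83/169 + 2*(-110)²) + (5 - 17*35) = (83/169 + 2*12100) + (5 - 595) = (83/169 + 24200) - 590 = 4089883/169 - 590 = 3990173/169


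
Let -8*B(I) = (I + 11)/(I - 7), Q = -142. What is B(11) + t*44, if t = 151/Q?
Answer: -53933/1136 ≈ -47.476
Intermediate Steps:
t = -151/142 (t = 151/(-142) = 151*(-1/142) = -151/142 ≈ -1.0634)
B(I) = -(11 + I)/(8*(-7 + I)) (B(I) = -(I + 11)/(8*(I - 7)) = -(11 + I)/(8*(-7 + I)))
B(11) + t*44 = (-11 - 1*11)/(8*(-7 + 11)) - 151/142*44 = (⅛)*(-11 - 11)/4 - 3322/71 = (⅛)*(¼)*(-22) - 3322/71 = -11/16 - 3322/71 = -53933/1136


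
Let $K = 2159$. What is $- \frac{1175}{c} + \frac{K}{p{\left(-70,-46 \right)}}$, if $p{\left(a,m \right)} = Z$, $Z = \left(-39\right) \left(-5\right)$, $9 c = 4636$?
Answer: $\frac{7946999}{904020} \approx 8.7907$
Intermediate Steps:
$c = \frac{4636}{9}$ ($c = \frac{1}{9} \cdot 4636 = \frac{4636}{9} \approx 515.11$)
$Z = 195$
$p{\left(a,m \right)} = 195$
$- \frac{1175}{c} + \frac{K}{p{\left(-70,-46 \right)}} = - \frac{1175}{\frac{4636}{9}} + \frac{2159}{195} = \left(-1175\right) \frac{9}{4636} + 2159 \cdot \frac{1}{195} = - \frac{10575}{4636} + \frac{2159}{195} = \frac{7946999}{904020}$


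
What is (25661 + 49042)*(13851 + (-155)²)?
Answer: 2829450828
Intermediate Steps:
(25661 + 49042)*(13851 + (-155)²) = 74703*(13851 + 24025) = 74703*37876 = 2829450828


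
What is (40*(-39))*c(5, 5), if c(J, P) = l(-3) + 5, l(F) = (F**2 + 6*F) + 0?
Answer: 6240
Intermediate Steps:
l(F) = F**2 + 6*F
c(J, P) = -4 (c(J, P) = -3*(6 - 3) + 5 = -3*3 + 5 = -9 + 5 = -4)
(40*(-39))*c(5, 5) = (40*(-39))*(-4) = -1560*(-4) = 6240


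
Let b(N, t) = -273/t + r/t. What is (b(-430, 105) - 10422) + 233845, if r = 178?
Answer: 4691864/21 ≈ 2.2342e+5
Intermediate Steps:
b(N, t) = -95/t (b(N, t) = -273/t + 178/t = -95/t)
(b(-430, 105) - 10422) + 233845 = (-95/105 - 10422) + 233845 = (-95*1/105 - 10422) + 233845 = (-19/21 - 10422) + 233845 = -218881/21 + 233845 = 4691864/21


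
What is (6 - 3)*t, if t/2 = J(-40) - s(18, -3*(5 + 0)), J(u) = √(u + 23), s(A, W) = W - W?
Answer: 6*I*√17 ≈ 24.739*I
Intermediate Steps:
s(A, W) = 0
J(u) = √(23 + u)
t = 2*I*√17 (t = 2*(√(23 - 40) - 1*0) = 2*(√(-17) + 0) = 2*(I*√17 + 0) = 2*(I*√17) = 2*I*√17 ≈ 8.2462*I)
(6 - 3)*t = (6 - 3)*(2*I*√17) = 3*(2*I*√17) = 6*I*√17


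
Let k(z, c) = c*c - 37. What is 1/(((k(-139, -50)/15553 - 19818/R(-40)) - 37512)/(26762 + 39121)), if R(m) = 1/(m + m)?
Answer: 341559433/8024975549 ≈ 0.042562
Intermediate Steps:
k(z, c) = -37 + c² (k(z, c) = c² - 37 = -37 + c²)
R(m) = 1/(2*m)
1/(((k(-139, -50)/15553 - 19818/R(-40)) - 37512)/(26762 + 39121)) = 1/((((-37 + (-50)²)/15553 - 19818/((½)/(-40))) - 37512)/(26762 + 39121)) = 1/((((-37 + 2500)*(1/15553) - 19818/((½)*(-1/40))) - 37512)/65883) = 1/(((2463*(1/15553) - 19818/(-1/80)) - 37512)*(1/65883)) = 1/(((2463/15553 - 19818*(-80)) - 37512)*(1/65883)) = 1/(((2463/15553 + 1585440) - 37512)*(1/65883)) = 1/((24658350783/15553 - 37512)*(1/65883)) = 1/((24074926647/15553)*(1/65883)) = 1/(8024975549/341559433) = 341559433/8024975549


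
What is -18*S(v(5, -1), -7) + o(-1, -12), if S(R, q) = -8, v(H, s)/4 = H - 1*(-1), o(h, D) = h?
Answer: 143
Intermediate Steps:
v(H, s) = 4 + 4*H (v(H, s) = 4*(H - 1*(-1)) = 4*(H + 1) = 4*(1 + H) = 4 + 4*H)
-18*S(v(5, -1), -7) + o(-1, -12) = -18*(-8) - 1 = 144 - 1 = 143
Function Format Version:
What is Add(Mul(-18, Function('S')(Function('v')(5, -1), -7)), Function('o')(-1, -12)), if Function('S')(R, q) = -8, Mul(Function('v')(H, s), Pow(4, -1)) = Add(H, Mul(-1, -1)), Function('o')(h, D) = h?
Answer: 143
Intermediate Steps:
Function('v')(H, s) = Add(4, Mul(4, H)) (Function('v')(H, s) = Mul(4, Add(H, Mul(-1, -1))) = Mul(4, Add(H, 1)) = Mul(4, Add(1, H)) = Add(4, Mul(4, H)))
Add(Mul(-18, Function('S')(Function('v')(5, -1), -7)), Function('o')(-1, -12)) = Add(Mul(-18, -8), -1) = Add(144, -1) = 143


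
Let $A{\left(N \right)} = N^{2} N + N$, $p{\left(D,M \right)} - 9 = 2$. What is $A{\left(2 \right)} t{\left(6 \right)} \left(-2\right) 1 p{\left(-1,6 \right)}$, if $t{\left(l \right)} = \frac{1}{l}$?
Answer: $- \frac{110}{3} \approx -36.667$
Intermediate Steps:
$p{\left(D,M \right)} = 11$ ($p{\left(D,M \right)} = 9 + 2 = 11$)
$A{\left(N \right)} = N + N^{3}$ ($A{\left(N \right)} = N^{3} + N = N + N^{3}$)
$A{\left(2 \right)} t{\left(6 \right)} \left(-2\right) 1 p{\left(-1,6 \right)} = \left(2 + 2^{3}\right) \frac{1}{6} \left(-2\right) 1 \cdot 11 = \left(2 + 8\right) \frac{1}{6} \left(-2\right) 1 \cdot 11 = 10 \left(\left(- \frac{1}{3}\right) 1\right) 11 = 10 \left(- \frac{1}{3}\right) 11 = \left(- \frac{10}{3}\right) 11 = - \frac{110}{3}$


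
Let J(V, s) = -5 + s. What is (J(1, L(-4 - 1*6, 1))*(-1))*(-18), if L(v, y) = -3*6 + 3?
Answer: -360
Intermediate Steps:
L(v, y) = -15 (L(v, y) = -18 + 3 = -15)
(J(1, L(-4 - 1*6, 1))*(-1))*(-18) = ((-5 - 15)*(-1))*(-18) = -20*(-1)*(-18) = 20*(-18) = -360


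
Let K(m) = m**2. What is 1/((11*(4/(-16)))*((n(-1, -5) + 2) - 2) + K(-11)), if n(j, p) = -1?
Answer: 4/495 ≈ 0.0080808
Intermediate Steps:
1/((11*(4/(-16)))*((n(-1, -5) + 2) - 2) + K(-11)) = 1/((11*(4/(-16)))*((-1 + 2) - 2) + (-11)**2) = 1/((11*(4*(-1/16)))*(1 - 2) + 121) = 1/((11*(-1/4))*(-1) + 121) = 1/(-11/4*(-1) + 121) = 1/(11/4 + 121) = 1/(495/4) = 4/495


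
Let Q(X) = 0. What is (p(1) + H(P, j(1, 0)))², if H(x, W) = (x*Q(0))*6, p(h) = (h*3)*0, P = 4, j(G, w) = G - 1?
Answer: 0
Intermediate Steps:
j(G, w) = -1 + G
p(h) = 0 (p(h) = (3*h)*0 = 0)
H(x, W) = 0 (H(x, W) = (x*0)*6 = 0*6 = 0)
(p(1) + H(P, j(1, 0)))² = (0 + 0)² = 0² = 0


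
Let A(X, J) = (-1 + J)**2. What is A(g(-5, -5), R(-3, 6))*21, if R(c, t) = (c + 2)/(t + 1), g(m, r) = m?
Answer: 192/7 ≈ 27.429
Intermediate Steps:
R(c, t) = (2 + c)/(1 + t)
A(g(-5, -5), R(-3, 6))*21 = (-1 + (2 - 3)/(1 + 6))**2*21 = (-1 - 1/7)**2*21 = (-8/7)**2*21 = (64/49)*21 = 192/7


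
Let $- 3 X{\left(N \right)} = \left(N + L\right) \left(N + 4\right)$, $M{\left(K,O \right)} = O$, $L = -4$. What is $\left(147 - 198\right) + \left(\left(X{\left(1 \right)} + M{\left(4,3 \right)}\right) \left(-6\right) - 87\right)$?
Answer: $-186$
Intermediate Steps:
$X{\left(N \right)} = - \frac{\left(-4 + N\right) \left(4 + N\right)}{3}$ ($X{\left(N \right)} = - \frac{\left(N - 4\right) \left(N + 4\right)}{3} = - \frac{\left(-4 + N\right) \left(4 + N\right)}{3}$)
$\left(147 - 198\right) + \left(\left(X{\left(1 \right)} + M{\left(4,3 \right)}\right) \left(-6\right) - 87\right) = \left(147 - 198\right) - \left(87 - \left(\left(\frac{16}{3} - \frac{1^{2}}{3}\right) + 3\right) \left(-6\right)\right) = -51 - \left(87 - \left(\left(\frac{16}{3} - \frac{1}{3}\right) + 3\right) \left(-6\right)\right) = -51 - \left(87 - \left(5 + 3\right) \left(-6\right)\right) = -51 + \left(8 \left(-6\right) - 87\right) = -51 - 135 = -186$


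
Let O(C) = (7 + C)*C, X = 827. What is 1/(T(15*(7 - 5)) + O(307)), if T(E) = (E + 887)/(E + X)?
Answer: 857/82614003 ≈ 1.0374e-5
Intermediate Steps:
O(C) = C*(7 + C)
T(E) = (887 + E)/(827 + E) (T(E) = (E + 887)/(E + 827) = (887 + E)/(827 + E))
1/(T(15*(7 - 5)) + O(307)) = 1/((887 + 15*(7 - 5))/(827 + 15*(7 - 5)) + 307*(7 + 307)) = 1/((887 + 15*2)/(827 + 15*2) + 307*314) = 1/((887 + 30)/(827 + 30) + 96398) = 1/(917/857 + 96398) = 1/(82614003/857) = 857/82614003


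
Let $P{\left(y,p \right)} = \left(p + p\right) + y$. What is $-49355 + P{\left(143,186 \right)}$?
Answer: $-48840$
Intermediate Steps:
$P{\left(y,p \right)} = y + 2 p$ ($P{\left(y,p \right)} = 2 p + y = y + 2 p$)
$-49355 + P{\left(143,186 \right)} = -49355 + \left(143 + 2 \cdot 186\right) = -49355 + \left(143 + 372\right) = -49355 + 515 = -48840$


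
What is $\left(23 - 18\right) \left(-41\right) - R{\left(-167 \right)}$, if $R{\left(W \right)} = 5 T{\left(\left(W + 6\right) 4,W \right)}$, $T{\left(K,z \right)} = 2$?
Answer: $-215$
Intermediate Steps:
$R{\left(W \right)} = 10$ ($R{\left(W \right)} = 5 \cdot 2 = 10$)
$\left(23 - 18\right) \left(-41\right) - R{\left(-167 \right)} = \left(23 - 18\right) \left(-41\right) - 10 = 5 \left(-41\right) - 10 = -205 - 10 = -215$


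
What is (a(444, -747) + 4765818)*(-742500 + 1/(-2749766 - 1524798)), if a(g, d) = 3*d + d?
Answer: -7558286789836931415/2137282 ≈ -3.5364e+12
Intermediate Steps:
a(g, d) = 4*d
(a(444, -747) + 4765818)*(-742500 + 1/(-2749766 - 1524798)) = (4*(-747) + 4765818)*(-742500 + 1/(-2749766 - 1524798)) = (-2988 + 4765818)*(-742500 + 1/(-4274564)) = 4762830*(-742500 - 1/4274564) = 4762830*(-3173863770001/4274564) = -7558286789836931415/2137282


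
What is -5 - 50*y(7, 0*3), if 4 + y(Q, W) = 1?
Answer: 145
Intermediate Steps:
y(Q, W) = -3 (y(Q, W) = -4 + 1 = -3)
-5 - 50*y(7, 0*3) = -5 - 50*(-3) = -5 + 150 = 145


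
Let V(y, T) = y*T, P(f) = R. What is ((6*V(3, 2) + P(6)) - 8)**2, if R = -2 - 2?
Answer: 576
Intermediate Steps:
R = -4
P(f) = -4
V(y, T) = T*y
((6*V(3, 2) + P(6)) - 8)**2 = ((6*(2*3) - 4) - 8)**2 = ((6*6 - 4) - 8)**2 = ((36 - 4) - 8)**2 = (32 - 8)**2 = 24**2 = 576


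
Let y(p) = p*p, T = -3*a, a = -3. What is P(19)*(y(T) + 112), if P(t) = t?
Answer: 3667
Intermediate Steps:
T = 9 (T = -3*(-3) = 9)
y(p) = p²
P(19)*(y(T) + 112) = 19*(9² + 112) = 19*(81 + 112) = 19*193 = 3667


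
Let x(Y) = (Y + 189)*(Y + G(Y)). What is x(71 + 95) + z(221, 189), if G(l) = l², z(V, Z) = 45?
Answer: 9841355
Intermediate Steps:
x(Y) = (189 + Y)*(Y + Y²) (x(Y) = (Y + 189)*(Y + Y²) = (189 + Y)*(Y + Y²))
x(71 + 95) + z(221, 189) = (71 + 95)*(189 + (71 + 95)² + 190*(71 + 95)) + 45 = 166*(189 + 166² + 190*166) + 45 = 166*(189 + 27556 + 31540) + 45 = 166*59285 + 45 = 9841310 + 45 = 9841355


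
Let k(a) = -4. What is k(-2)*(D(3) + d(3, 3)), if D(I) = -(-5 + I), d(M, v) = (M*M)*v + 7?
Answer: -144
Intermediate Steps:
d(M, v) = 7 + v*M² (d(M, v) = M²*v + 7 = v*M² + 7 = 7 + v*M²)
D(I) = 5 - I
k(-2)*(D(3) + d(3, 3)) = -4*((5 - 1*3) + (7 + 3*3²)) = -4*((5 - 3) + (7 + 3*9)) = -4*(2 + (7 + 27)) = -4*(2 + 34) = -4*36 = -144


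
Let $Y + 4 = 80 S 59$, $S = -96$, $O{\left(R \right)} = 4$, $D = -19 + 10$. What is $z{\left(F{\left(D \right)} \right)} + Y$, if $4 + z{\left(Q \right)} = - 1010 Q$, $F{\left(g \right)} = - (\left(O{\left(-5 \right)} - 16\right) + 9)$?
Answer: $-456158$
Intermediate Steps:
$D = -9$
$F{\left(g \right)} = 3$ ($F{\left(g \right)} = - (\left(4 - 16\right) + 9) = - (-12 + 9) = \left(-1\right) \left(-3\right) = 3$)
$Y = -453124$ ($Y = -4 + 80 \left(-96\right) 59 = -4 - 453120 = -453124$)
$z{\left(Q \right)} = -4 - 1010 Q$
$z{\left(F{\left(D \right)} \right)} + Y = \left(-4 - 3030\right) - 453124 = -3034 - 453124 = -456158$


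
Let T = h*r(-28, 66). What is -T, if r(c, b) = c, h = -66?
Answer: -1848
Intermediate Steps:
T = 1848 (T = -66*(-28) = 1848)
-T = -1*1848 = -1848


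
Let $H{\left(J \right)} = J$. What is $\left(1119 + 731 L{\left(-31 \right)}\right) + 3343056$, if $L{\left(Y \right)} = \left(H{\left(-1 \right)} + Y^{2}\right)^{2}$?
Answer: $677033775$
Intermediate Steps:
$L{\left(Y \right)} = \left(-1 + Y^{2}\right)^{2}$
$\left(1119 + 731 L{\left(-31 \right)}\right) + 3343056 = \left(1119 + 731 \left(-1 + \left(-31\right)^{2}\right)^{2}\right) + 3343056 = \left(1119 + 731 \left(-1 + 961\right)^{2}\right) + 3343056 = \left(1119 + 731 \cdot 960^{2}\right) + 3343056 = \left(1119 + 731 \cdot 921600\right) + 3343056 = \left(1119 + 673689600\right) + 3343056 = 673690719 + 3343056 = 677033775$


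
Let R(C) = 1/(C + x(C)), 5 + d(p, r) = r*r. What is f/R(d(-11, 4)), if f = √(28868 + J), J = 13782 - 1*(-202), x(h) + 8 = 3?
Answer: 12*√10713 ≈ 1242.0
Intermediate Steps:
x(h) = -5 (x(h) = -8 + 3 = -5)
J = 13984 (J = 13782 + 202 = 13984)
f = 2*√10713 (f = √(28868 + 13984) = √42852 = 2*√10713 ≈ 207.01)
d(p, r) = -5 + r² (d(p, r) = -5 + r*r = -5 + r²)
R(C) = 1/(-5 + C) (R(C) = 1/(C - 5) = 1/(-5 + C))
f/R(d(-11, 4)) = (2*√10713)/(1/(-5 + (-5 + 4²))) = (2*√10713)/(1/(-5 + (-5 + 16))) = (2*√10713)/(1/(-5 + 11)) = (2*√10713)/(1/6) = (2*√10713)/(⅙) = (2*√10713)*6 = 12*√10713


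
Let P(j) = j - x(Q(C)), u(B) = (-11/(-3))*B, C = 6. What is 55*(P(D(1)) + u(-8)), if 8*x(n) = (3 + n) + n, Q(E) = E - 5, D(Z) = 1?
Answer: -38225/24 ≈ -1592.7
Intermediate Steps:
Q(E) = -5 + E
x(n) = 3/8 + n/4 (x(n) = ((3 + n) + n)/8 = (3 + 2*n)/8 = 3/8 + n/4)
u(B) = 11*B/3 (u(B) = (-11*(-1/3))*B = 11*B/3)
P(j) = -5/8 + j (P(j) = j - (3/8 + (-5 + 6)/4) = j - (3/8 + (1/4)*1) = j - (3/8 + 1/4) = j - 1*5/8 = j - 5/8 = -5/8 + j)
55*(P(D(1)) + u(-8)) = 55*((-5/8 + 1) + (11/3)*(-8)) = 55*(3/8 - 88/3) = 55*(-695/24) = -38225/24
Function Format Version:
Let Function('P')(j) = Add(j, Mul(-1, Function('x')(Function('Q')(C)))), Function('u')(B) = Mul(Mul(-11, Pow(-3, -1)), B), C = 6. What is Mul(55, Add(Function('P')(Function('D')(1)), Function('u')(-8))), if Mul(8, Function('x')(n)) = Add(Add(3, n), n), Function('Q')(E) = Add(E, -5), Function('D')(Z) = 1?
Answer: Rational(-38225, 24) ≈ -1592.7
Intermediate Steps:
Function('Q')(E) = Add(-5, E)
Function('x')(n) = Add(Rational(3, 8), Mul(Rational(1, 4), n)) (Function('x')(n) = Mul(Rational(1, 8), Add(Add(3, n), n)) = Mul(Rational(1, 8), Add(3, Mul(2, n))) = Add(Rational(3, 8), Mul(Rational(1, 4), n)))
Function('u')(B) = Mul(Rational(11, 3), B) (Function('u')(B) = Mul(Mul(-11, Rational(-1, 3)), B) = Mul(Rational(11, 3), B))
Function('P')(j) = Add(Rational(-5, 8), j) (Function('P')(j) = Add(j, Mul(-1, Add(Rational(3, 8), Mul(Rational(1, 4), Add(-5, 6))))) = Add(j, Mul(-1, Add(Rational(3, 8), Mul(Rational(1, 4), 1)))) = Add(j, Mul(-1, Add(Rational(3, 8), Rational(1, 4)))) = Add(j, Mul(-1, Rational(5, 8))) = Add(j, Rational(-5, 8)) = Add(Rational(-5, 8), j))
Mul(55, Add(Function('P')(Function('D')(1)), Function('u')(-8))) = Mul(55, Add(Add(Rational(-5, 8), 1), Mul(Rational(11, 3), -8))) = Mul(55, Add(Rational(3, 8), Rational(-88, 3))) = Mul(55, Rational(-695, 24)) = Rational(-38225, 24)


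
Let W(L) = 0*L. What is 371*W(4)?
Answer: 0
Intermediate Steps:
W(L) = 0
371*W(4) = 371*0 = 0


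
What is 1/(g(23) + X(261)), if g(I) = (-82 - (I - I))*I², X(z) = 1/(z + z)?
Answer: -522/22643315 ≈ -2.3053e-5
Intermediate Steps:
X(z) = 1/(2*z)
g(I) = -82*I² (g(I) = (-82 - 1*0)*I² = (-82 + 0)*I² = -82*I²)
1/(g(23) + X(261)) = 1/(-82*23² + (½)/261) = 1/(-82*529 + (½)*(1/261)) = 1/(-43378 + 1/522) = 1/(-22643315/522) = -522/22643315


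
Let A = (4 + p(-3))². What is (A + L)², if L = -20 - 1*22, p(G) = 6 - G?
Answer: 16129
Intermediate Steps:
L = -42 (L = -20 - 22 = -42)
A = 169 (A = (4 + (6 - 1*(-3)))² = (4 + (6 + 3))² = (4 + 9)² = 13² = 169)
(A + L)² = (169 - 42)² = 127² = 16129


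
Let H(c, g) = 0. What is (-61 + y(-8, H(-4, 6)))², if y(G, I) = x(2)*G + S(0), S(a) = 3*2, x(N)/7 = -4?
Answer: 28561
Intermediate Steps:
x(N) = -28 (x(N) = 7*(-4) = -28)
S(a) = 6
y(G, I) = 6 - 28*G (y(G, I) = -28*G + 6 = 6 - 28*G)
(-61 + y(-8, H(-4, 6)))² = (-61 + (6 - 28*(-8)))² = (-61 + (6 + 224))² = (-61 + 230)² = 169² = 28561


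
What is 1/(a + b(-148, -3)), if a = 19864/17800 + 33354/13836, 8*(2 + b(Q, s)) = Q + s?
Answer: -20523400/356047683 ≈ -0.057642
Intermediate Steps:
b(Q, s) = -2 + Q/8 + s/8 (b(Q, s) = -2 + (Q + s)/8 = -2 + (Q/8 + s/8) = -2 + Q/8 + s/8)
a = 18094573/5130850 (a = 19864*(1/17800) + 33354*(1/13836) = 2483/2225 + 5559/2306 = 18094573/5130850 ≈ 3.5266)
1/(a + b(-148, -3)) = 1/(18094573/5130850 + (-2 + (⅛)*(-148) + (⅛)*(-3))) = 1/(18094573/5130850 + (-2 - 37/2 - 3/8)) = 1/(18094573/5130850 - 167/8) = 1/(-356047683/20523400) = -20523400/356047683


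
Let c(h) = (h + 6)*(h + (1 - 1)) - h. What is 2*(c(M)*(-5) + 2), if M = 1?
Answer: -56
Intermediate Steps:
c(h) = -h + h*(6 + h) (c(h) = (6 + h)*(h + 0) - h = (6 + h)*h - h = h*(6 + h) - h = -h + h*(6 + h))
2*(c(M)*(-5) + 2) = 2*((1*(5 + 1))*(-5) + 2) = 2*((1*6)*(-5) + 2) = 2*(6*(-5) + 2) = 2*(-30 + 2) = 2*(-28) = -56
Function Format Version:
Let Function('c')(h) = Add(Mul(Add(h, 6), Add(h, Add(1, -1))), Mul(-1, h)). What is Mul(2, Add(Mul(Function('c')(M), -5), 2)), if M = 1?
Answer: -56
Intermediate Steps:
Function('c')(h) = Add(Mul(-1, h), Mul(h, Add(6, h))) (Function('c')(h) = Add(Mul(Add(6, h), Add(h, 0)), Mul(-1, h)) = Add(Mul(Add(6, h), h), Mul(-1, h)) = Add(Mul(h, Add(6, h)), Mul(-1, h)) = Add(Mul(-1, h), Mul(h, Add(6, h))))
Mul(2, Add(Mul(Function('c')(M), -5), 2)) = Mul(2, Add(Mul(Mul(1, Add(5, 1)), -5), 2)) = Mul(2, Add(Mul(Mul(1, 6), -5), 2)) = Mul(2, Add(Mul(6, -5), 2)) = Mul(2, Add(-30, 2)) = Mul(2, -28) = -56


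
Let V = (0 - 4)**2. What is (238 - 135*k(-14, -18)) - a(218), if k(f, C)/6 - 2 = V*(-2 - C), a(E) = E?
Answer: -208960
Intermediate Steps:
V = 16 (V = (-4)**2 = 16)
k(f, C) = -180 - 96*C (k(f, C) = 12 + 6*(16*(-2 - C)) = 12 + 6*(-32 - 16*C) = 12 + (-192 - 96*C) = -180 - 96*C)
(238 - 135*k(-14, -18)) - a(218) = (238 - 135*(-180 - 96*(-18))) - 1*218 = (238 - 135*(-180 + 1728)) - 218 = (238 - 135*1548) - 218 = (238 - 208980) - 218 = -208742 - 218 = -208960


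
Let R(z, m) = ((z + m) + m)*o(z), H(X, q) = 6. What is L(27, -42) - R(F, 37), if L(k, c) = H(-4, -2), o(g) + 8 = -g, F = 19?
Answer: 2517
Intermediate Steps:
o(g) = -8 - g
L(k, c) = 6
R(z, m) = (-8 - z)*(z + 2*m) (R(z, m) = ((z + m) + m)*(-8 - z) = ((m + z) + m)*(-8 - z) = (z + 2*m)*(-8 - z) = (-8 - z)*(z + 2*m))
L(27, -42) - R(F, 37) = 6 - (-1)*(8 + 19)*(19 + 2*37) = 6 - (-1)*27*(19 + 74) = 6 - (-1)*27*93 = 6 - 1*(-2511) = 6 + 2511 = 2517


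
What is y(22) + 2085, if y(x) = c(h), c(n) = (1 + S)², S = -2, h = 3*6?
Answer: 2086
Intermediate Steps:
h = 18
c(n) = 1 (c(n) = (1 - 2)² = (-1)² = 1)
y(x) = 1
y(22) + 2085 = 1 + 2085 = 2086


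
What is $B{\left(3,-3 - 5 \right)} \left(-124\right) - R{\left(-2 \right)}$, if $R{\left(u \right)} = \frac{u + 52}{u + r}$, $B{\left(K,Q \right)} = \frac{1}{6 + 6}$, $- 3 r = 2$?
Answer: $\frac{101}{12} \approx 8.4167$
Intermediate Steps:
$r = - \frac{2}{3}$ ($r = \left(- \frac{1}{3}\right) 2 = - \frac{2}{3} \approx -0.66667$)
$B{\left(K,Q \right)} = \frac{1}{12}$
$R{\left(u \right)} = \frac{52 + u}{- \frac{2}{3} + u}$ ($R{\left(u \right)} = \frac{u + 52}{u - \frac{2}{3}} = \frac{52 + u}{- \frac{2}{3} + u}$)
$B{\left(3,-3 - 5 \right)} \left(-124\right) - R{\left(-2 \right)} = \frac{1}{12} \left(-124\right) - \frac{3 \left(52 - 2\right)}{-2 + 3 \left(-2\right)} = - \frac{31}{3} - 3 \frac{1}{-2 - 6} \cdot 50 = - \frac{31}{3} - 3 \frac{1}{-8} \cdot 50 = - \frac{31}{3} - 3 \left(- \frac{1}{8}\right) 50 = - \frac{31}{3} - - \frac{75}{4} = - \frac{31}{3} + \frac{75}{4} = \frac{101}{12}$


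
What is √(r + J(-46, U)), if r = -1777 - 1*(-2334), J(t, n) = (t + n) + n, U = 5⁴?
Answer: √1761 ≈ 41.964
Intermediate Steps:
U = 625
J(t, n) = t + 2*n (J(t, n) = (n + t) + n = t + 2*n)
r = 557 (r = -1777 + 2334 = 557)
√(r + J(-46, U)) = √(557 + (-46 + 2*625)) = √(557 + (-46 + 1250)) = √(557 + 1204) = √1761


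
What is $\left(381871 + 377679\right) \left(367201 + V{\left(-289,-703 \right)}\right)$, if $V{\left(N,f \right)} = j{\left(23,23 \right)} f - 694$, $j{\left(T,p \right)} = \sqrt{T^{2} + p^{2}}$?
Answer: $278380391850 - 12281163950 \sqrt{2} \approx 2.6101 \cdot 10^{11}$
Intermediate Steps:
$V{\left(N,f \right)} = -694 + 23 f \sqrt{2}$ ($V{\left(N,f \right)} = \sqrt{23^{2} + 23^{2}} f - 694 = \sqrt{529 + 529} f - 694 = \sqrt{1058} f - 694 = 23 \sqrt{2} f - 694 = 23 f \sqrt{2} - 694 = -694 + 23 f \sqrt{2}$)
$\left(381871 + 377679\right) \left(367201 + V{\left(-289,-703 \right)}\right) = \left(381871 + 377679\right) \left(367201 + \left(-694 + 23 \left(-703\right) \sqrt{2}\right)\right) = 759550 \left(367201 - \left(694 + 16169 \sqrt{2}\right)\right) = 759550 \left(366507 - 16169 \sqrt{2}\right) = 278380391850 - 12281163950 \sqrt{2}$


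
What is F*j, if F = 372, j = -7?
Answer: -2604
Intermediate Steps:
F*j = 372*(-7) = -2604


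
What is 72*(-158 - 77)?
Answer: -16920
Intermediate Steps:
72*(-158 - 77) = 72*(-235) = -16920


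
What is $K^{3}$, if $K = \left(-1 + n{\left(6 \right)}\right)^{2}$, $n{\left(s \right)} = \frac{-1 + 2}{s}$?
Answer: $\frac{15625}{46656} \approx 0.3349$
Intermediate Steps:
$n{\left(s \right)} = \frac{1}{s}$ ($n{\left(s \right)} = 1 \frac{1}{s} = \frac{1}{s}$)
$K = \frac{25}{36}$ ($K = \left(-1 + \frac{1}{6}\right)^{2} = \left(- \frac{5}{6}\right)^{2} = \frac{25}{36} \approx 0.69444$)
$K^{3} = \left(\frac{25}{36}\right)^{3} = \frac{15625}{46656}$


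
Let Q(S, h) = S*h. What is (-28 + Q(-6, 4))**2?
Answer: 2704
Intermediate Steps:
(-28 + Q(-6, 4))**2 = (-28 - 6*4)**2 = (-28 - 24)**2 = (-52)**2 = 2704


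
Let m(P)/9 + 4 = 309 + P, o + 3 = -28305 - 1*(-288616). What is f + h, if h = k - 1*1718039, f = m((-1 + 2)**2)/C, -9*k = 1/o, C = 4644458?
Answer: -9346910563804181917/5440453078788 ≈ -1.7180e+6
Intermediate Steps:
o = 260308 (o = -3 + (-28305 - 1*(-288616)) = -3 + (-28305 + 288616) = -3 + 260311 = 260308)
m(P) = 2745 + 9*P (m(P) = -36 + 9*(309 + P) = -36 + (2781 + 9*P) = 2745 + 9*P)
k = -1/2342772 (k = -1/9/260308 = -1/9*1/260308 = -1/2342772 ≈ -4.2684e-7)
f = 1377/2322229 (f = (2745 + 9*(-1 + 2)**2)/4644458 = (2745 + 9*1**2)*(1/4644458) = (2745 + 9*1)*(1/4644458) = (2745 + 9)*(1/4644458) = 2754*(1/4644458) = 1377/2322229 ≈ 0.00059296)
h = -4024973664109/2342772 (h = -1/2342772 - 1*1718039 = -1/2342772 - 1718039 = -4024973664109/2342772 ≈ -1.7180e+6)
f + h = 1377/2322229 - 4024973664109/2342772 = -9346910563804181917/5440453078788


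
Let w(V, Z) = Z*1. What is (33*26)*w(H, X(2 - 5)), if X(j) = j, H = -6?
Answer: -2574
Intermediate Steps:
w(V, Z) = Z
(33*26)*w(H, X(2 - 5)) = (33*26)*(2 - 5) = 858*(-3) = -2574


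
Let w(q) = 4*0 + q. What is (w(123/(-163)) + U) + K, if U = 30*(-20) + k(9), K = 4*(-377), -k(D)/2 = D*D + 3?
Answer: -371111/163 ≈ -2276.8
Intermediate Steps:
k(D) = -6 - 2*D² (k(D) = -2*(D*D + 3) = -2*(D² + 3) = -2*(3 + D²) = -6 - 2*D²)
K = -1508
w(q) = q (w(q) = 0 + q = q)
U = -768 (U = 30*(-20) + (-6 - 2*9²) = -600 + (-6 - 2*81) = -600 + (-6 - 162) = -600 - 168 = -768)
(w(123/(-163)) + U) + K = (123/(-163) - 768) - 1508 = (123*(-1/163) - 768) - 1508 = (-123/163 - 768) - 1508 = -125307/163 - 1508 = -371111/163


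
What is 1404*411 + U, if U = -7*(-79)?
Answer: 577597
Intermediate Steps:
U = 553
1404*411 + U = 1404*411 + 553 = 577044 + 553 = 577597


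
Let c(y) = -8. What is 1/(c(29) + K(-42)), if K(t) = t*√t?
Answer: I/(2*(-4*I + 21*√42)) ≈ -0.00010789 + 0.0036707*I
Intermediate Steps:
K(t) = t^(3/2)
1/(c(29) + K(-42)) = 1/(-8 + (-42)^(3/2)) = 1/(-8 - 42*I*√42)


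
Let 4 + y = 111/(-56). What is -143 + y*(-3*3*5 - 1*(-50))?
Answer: -9683/56 ≈ -172.91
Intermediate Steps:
y = -335/56 (y = -4 + 111/(-56) = -4 + 111*(-1/56) = -4 - 111/56 = -335/56 ≈ -5.9821)
-143 + y*(-3*3*5 - 1*(-50)) = -143 - 335*(-3*3*5 - 1*(-50))/56 = -143 - 335*(-9*5 + 50)/56 = -143 - 335*(-45 + 50)/56 = -143 - 335/56*5 = -143 - 1675/56 = -9683/56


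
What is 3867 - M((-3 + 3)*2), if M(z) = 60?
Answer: 3807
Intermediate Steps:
3867 - M((-3 + 3)*2) = 3867 - 1*60 = 3867 - 60 = 3807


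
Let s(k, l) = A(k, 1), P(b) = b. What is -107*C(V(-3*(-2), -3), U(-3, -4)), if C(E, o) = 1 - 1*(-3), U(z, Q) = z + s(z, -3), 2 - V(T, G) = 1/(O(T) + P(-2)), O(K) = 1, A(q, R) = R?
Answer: -428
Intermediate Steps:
s(k, l) = 1
V(T, G) = 3 (V(T, G) = 2 - 1/(1 - 2) = 2 - 1/(-1) = 2 - 1*(-1) = 2 + 1 = 3)
U(z, Q) = 1 + z (U(z, Q) = z + 1 = 1 + z)
C(E, o) = 4 (C(E, o) = 1 + 3 = 4)
-107*C(V(-3*(-2), -3), U(-3, -4)) = -107*4 = -428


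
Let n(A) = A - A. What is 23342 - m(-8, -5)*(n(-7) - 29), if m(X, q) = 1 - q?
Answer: 23516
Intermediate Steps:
n(A) = 0
23342 - m(-8, -5)*(n(-7) - 29) = 23342 - (1 - 1*(-5))*(0 - 29) = 23342 - (1 + 5)*(-29) = 23342 - 6*(-29) = 23342 - 1*(-174) = 23342 + 174 = 23516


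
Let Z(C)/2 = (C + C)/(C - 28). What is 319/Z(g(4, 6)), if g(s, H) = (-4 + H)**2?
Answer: -957/2 ≈ -478.50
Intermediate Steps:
Z(C) = 4*C/(-28 + C) (Z(C) = 2*((C + C)/(C - 28)) = 2*((2*C)/(-28 + C)) = 2*(2*C/(-28 + C)) = 4*C/(-28 + C))
319/Z(g(4, 6)) = 319/((4*(-4 + 6)**2/(-28 + (-4 + 6)**2))) = 319/((4*2**2/(-28 + 2**2))) = 319/((4*4/(-28 + 4))) = 319/((4*4/(-24))) = 319/((4*4*(-1/24))) = 319/(-2/3) = 319*(-3/2) = -957/2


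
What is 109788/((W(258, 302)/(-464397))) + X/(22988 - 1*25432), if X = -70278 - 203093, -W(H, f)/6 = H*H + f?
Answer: 10393128978575/81710252 ≈ 1.2719e+5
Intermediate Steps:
W(H, f) = -6*f - 6*H² (W(H, f) = -6*(H*H + f) = -6*(H² + f) = -6*(f + H²) = -6*f - 6*H²)
X = -273371
109788/((W(258, 302)/(-464397))) + X/(22988 - 1*25432) = 109788/(((-6*302 - 6*258²)/(-464397))) - 273371/(22988 - 1*25432) = 109788/(((-1812 - 6*66564)*(-1/464397))) - 273371/(22988 - 25432) = 109788/(((-1812 - 399384)*(-1/464397))) - 273371/(-2444) = 109788/((-401196*(-1/464397))) - 273371*(-1/2444) = 109788/(133732/154799) + 273371/2444 = 109788*(154799/133732) + 273371/2444 = 4248768153/33433 + 273371/2444 = 10393128978575/81710252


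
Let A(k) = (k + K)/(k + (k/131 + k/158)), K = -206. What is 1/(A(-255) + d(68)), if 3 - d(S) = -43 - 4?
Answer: 5351685/277126028 ≈ 0.019311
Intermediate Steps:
d(S) = 50 (d(S) = 3 - (-43 - 4) = 3 - 1*(-47) = 3 + 47 = 50)
A(k) = 20698*(-206 + k)/(20987*k) (A(k) = (k - 206)/(k + (k/131 + k/158)) = (-206 + k)/(k + (k*(1/131) + k*(1/158))) = (-206 + k)/(k + (k/131 + k/158)) = (-206 + k)/(k + 289*k/20698) = (-206 + k)/((20987*k/20698)) = (-206 + k)*(20698/(20987*k)) = 20698*(-206 + k)/(20987*k))
1/(A(-255) + d(68)) = 1/((20698/20987)*(-206 - 255)/(-255) + 50) = 1/((20698/20987)*(-1/255)*(-461) + 50) = 1/(9541778/5351685 + 50) = 1/(277126028/5351685) = 5351685/277126028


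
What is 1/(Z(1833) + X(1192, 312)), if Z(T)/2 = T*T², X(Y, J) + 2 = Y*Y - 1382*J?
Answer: 1/12318342752 ≈ 8.1180e-11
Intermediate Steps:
X(Y, J) = -2 + Y² - 1382*J (X(Y, J) = -2 + (Y*Y - 1382*J) = -2 + (Y² - 1382*J) = -2 + Y² - 1382*J)
Z(T) = 2*T³ (Z(T) = 2*(T*T²) = 2*T³)
1/(Z(1833) + X(1192, 312)) = 1/(2*1833³ + (-2 + 1192² - 1382*312)) = 1/(2*6158676537 + (-2 + 1420864 - 431184)) = 1/(12317353074 + 989678) = 1/12318342752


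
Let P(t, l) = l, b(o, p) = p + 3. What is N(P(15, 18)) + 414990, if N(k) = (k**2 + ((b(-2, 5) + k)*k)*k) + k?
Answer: 423756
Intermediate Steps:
b(o, p) = 3 + p
N(k) = k + k**2 + k**2*(8 + k) (N(k) = (k**2 + (((3 + 5) + k)*k)*k) + k = (k**2 + ((8 + k)*k)*k) + k = (k**2 + (k*(8 + k))*k) + k = (k**2 + k**2*(8 + k)) + k = k + k**2 + k**2*(8 + k))
N(P(15, 18)) + 414990 = 18*(1 + 18**2 + 9*18) + 414990 = 18*(1 + 324 + 162) + 414990 = 18*487 + 414990 = 8766 + 414990 = 423756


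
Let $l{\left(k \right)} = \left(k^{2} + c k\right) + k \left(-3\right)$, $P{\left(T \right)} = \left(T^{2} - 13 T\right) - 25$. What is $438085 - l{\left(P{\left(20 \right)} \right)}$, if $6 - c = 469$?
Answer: $478450$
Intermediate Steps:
$c = -463$ ($c = 6 - 469 = -463$)
$P{\left(T \right)} = -25 + T^{2} - 13 T$
$l{\left(k \right)} = k^{2} - 466 k$ ($l{\left(k \right)} = \left(k^{2} - 463 k\right) + k \left(-3\right) = \left(k^{2} - 463 k\right) - 3 k = k^{2} - 466 k$)
$438085 - l{\left(P{\left(20 \right)} \right)} = 438085 - \left(-25 + 20^{2} - 260\right) \left(-466 - \left(285 - 400\right)\right) = 438085 - \left(-25 + 400 - 260\right) \left(-466 - -115\right) = 438085 - 115 \left(-466 + 115\right) = 438085 - 115 \left(-351\right) = 438085 - -40365 = 438085 + 40365 = 478450$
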